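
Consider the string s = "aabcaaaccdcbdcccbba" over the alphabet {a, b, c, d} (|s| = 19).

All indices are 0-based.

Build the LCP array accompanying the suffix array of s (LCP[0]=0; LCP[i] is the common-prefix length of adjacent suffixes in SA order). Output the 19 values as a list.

[0, 1, 2, 2, 1, 1, 0, 1, 1, 1, 0, 1, 2, 1, 2, 2, 1, 0, 2]

rank | idx | suffix
   0 |  18 | a
   1 |   4 | aaaccdcbdcccbba
   2 |   0 | aabcaaaccdcbdcccbba
   3 |   5 | aaccdcbdcccbba
   4 |   1 | abcaaaccdcbdcccbba
   5 |   6 | accdcbdcccbba
   6 |  17 | ba
   7 |  16 | bba
   8 |   2 | bcaaaccdcbdcccbba
   9 |  11 | bdcccbba
  10 |   3 | caaaccdcbdcccbba
  11 |  15 | cbba
  12 |  10 | cbdcccbba
  13 |  14 | ccbba
  14 |  13 | cccbba
  15 |   7 | ccdcbdcccbba
  16 |   8 | cdcbdcccbba
  17 |   9 | dcbdcccbba
  18 |  12 | dcccbba

SA = [18, 4, 0, 5, 1, 6, 17, 16, 2, 11, 3, 15, 10, 14, 13, 7, 8, 9, 12]
rank  pair      lcp
   1  s[18:],s[4:]  1  'a'
   2  s[4:],s[0:]  2  'aa'
   3  s[0:],s[5:]  2  'aa'
   4  s[5:],s[1:]  1  'a'
   5  s[1:],s[6:]  1  'a'
   6  s[6:],s[17:]  0  ''
   7  s[17:],s[16:]  1  'b'
   8  s[16:],s[2:]  1  'b'
   9  s[2:],s[11:]  1  'b'
  10  s[11:],s[3:]  0  ''
  11  s[3:],s[15:]  1  'c'
  12  s[15:],s[10:]  2  'cb'
  13  s[10:],s[14:]  1  'c'
  14  s[14:],s[13:]  2  'cc'
  15  s[13:],s[7:]  2  'cc'
  16  s[7:],s[8:]  1  'c'
  17  s[8:],s[9:]  0  ''
  18  s[9:],s[12:]  2  'dc'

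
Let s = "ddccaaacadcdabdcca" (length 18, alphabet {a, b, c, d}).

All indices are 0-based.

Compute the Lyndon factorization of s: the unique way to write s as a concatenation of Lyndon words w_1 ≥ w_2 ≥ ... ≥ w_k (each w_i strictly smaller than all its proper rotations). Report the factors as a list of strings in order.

emit factor 1: 'd' (i=0, period=1)
emit factor 2: 'd' (i=1, period=1)
emit factor 3: 'c' (i=2, period=1)
emit factor 4: 'c' (i=3, period=1)
emit factor 5: 'aaacadcdabdcc' (i=4, period=13)
emit factor 6: 'a' (i=17, period=1)

["d", "d", "c", "c", "aaacadcdabdcc", "a"]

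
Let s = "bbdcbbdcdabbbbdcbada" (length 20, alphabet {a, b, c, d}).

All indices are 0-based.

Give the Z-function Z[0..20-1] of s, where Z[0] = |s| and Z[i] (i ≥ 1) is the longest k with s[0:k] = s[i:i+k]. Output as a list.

[20, 1, 0, 0, 4, 1, 0, 0, 0, 0, 2, 2, 5, 1, 0, 0, 1, 0, 0, 0]

Z[0]=20
i=1: fresh scan; Z[1]=1 extend→box=[1,2)
i=2: fresh scan; Z[2]=0
i=3: fresh scan; Z[3]=0
i=4: fresh scan; Z[4]=4 extend→box=[4,8)
i=5: min(r-i=3, Z[1]=1)=1; Z[5]=1
i=6: min(r-i=2, Z[2]=0)=0; Z[6]=0
i=7: min(r-i=1, Z[3]=0)=0; Z[7]=0
i=8: fresh scan; Z[8]=0
i=9: fresh scan; Z[9]=0
i=10: fresh scan; Z[10]=2 extend→box=[10,12)
i=11: min(r-i=1, Z[1]=1)=1; Z[11]=2 extend→box=[11,13)
i=12: min(r-i=1, Z[1]=1)=1; Z[12]=5 extend→box=[12,17)
i=13: min(r-i=4, Z[1]=1)=1; Z[13]=1
i=14: min(r-i=3, Z[2]=0)=0; Z[14]=0
i=15: min(r-i=2, Z[3]=0)=0; Z[15]=0
i=16: min(r-i=1, Z[4]=4)=1; Z[16]=1
i=17: fresh scan; Z[17]=0
i=18: fresh scan; Z[18]=0
i=19: fresh scan; Z[19]=0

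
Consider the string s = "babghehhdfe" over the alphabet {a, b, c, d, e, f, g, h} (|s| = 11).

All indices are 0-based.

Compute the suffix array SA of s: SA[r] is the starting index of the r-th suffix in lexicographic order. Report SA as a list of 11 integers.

[1, 0, 2, 8, 10, 5, 9, 3, 7, 4, 6]

rank | idx | suffix
   0 |   1 | abghehhdfe
   1 |   0 | babghehhdfe
   2 |   2 | bghehhdfe
   3 |   8 | dfe
   4 |  10 | e
   5 |   5 | ehhdfe
   6 |   9 | fe
   7 |   3 | ghehhdfe
   8 |   7 | hdfe
   9 |   4 | hehhdfe
  10 |   6 | hhdfe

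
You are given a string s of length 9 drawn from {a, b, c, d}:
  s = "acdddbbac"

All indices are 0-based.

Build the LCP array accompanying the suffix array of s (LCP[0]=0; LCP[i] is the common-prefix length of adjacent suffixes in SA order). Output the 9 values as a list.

[0, 2, 0, 1, 0, 1, 0, 1, 2]

rank→(start, suffix):
  0 → (7, 'ac')
  1 → (0, 'acdddbbac')
  2 → (6, 'bac')
  3 → (5, 'bbac')
  4 → (8, 'c')
  5 → (1, 'cdddbbac')
  6 → (4, 'dbbac')
  7 → (3, 'ddbbac')
  8 → (2, 'dddbbac')

SA = [7, 0, 6, 5, 8, 1, 4, 3, 2]
rank  pair      lcp
   1  s[7:],s[0:]  2  'ac'
   2  s[0:],s[6:]  0  ''
   3  s[6:],s[5:]  1  'b'
   4  s[5:],s[8:]  0  ''
   5  s[8:],s[1:]  1  'c'
   6  s[1:],s[4:]  0  ''
   7  s[4:],s[3:]  1  'd'
   8  s[3:],s[2:]  2  'dd'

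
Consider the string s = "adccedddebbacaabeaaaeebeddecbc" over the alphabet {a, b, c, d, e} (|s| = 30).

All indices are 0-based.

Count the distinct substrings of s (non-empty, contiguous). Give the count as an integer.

sorted suffixes:
  #0 SA[0]=17  'aaaeebeddecbc'
  #1 SA[1]=13  'aabeaaaeebeddecbc'
  #2 SA[2]=18  'aaeebeddecbc'
  #3 SA[3]=14  'abeaaaeebeddecbc'
  #4 SA[4]=11  'acaabeaaaeebeddecbc'
  #5 SA[5]=0  'adccedddebbacaabeaaaeebeddecbc'
  #6 SA[6]=19  'aeebeddecbc'
  #7 SA[7]=10  'bacaabeaaaeebeddecbc'
  #8 SA[8]=9  'bbacaabeaaaeebeddecbc'
  #9 SA[9]=28  'bc'
  #10 SA[10]=15  'beaaaeebeddecbc'
  #11 SA[11]=22  'beddecbc'
  #12 SA[12]=29  'c'
  #13 SA[13]=12  'caabeaaaeebeddecbc'
  #14 SA[14]=27  'cbc'
  #15 SA[15]=2  'ccedddebbacaabeaaaeebeddecbc'
  #16 SA[16]=3  'cedddebbacaabeaaaeebeddecbc'
  #17 SA[17]=1  'dccedddebbacaabeaaaeebeddecbc'
  #18 SA[18]=5  'dddebbacaabeaaaeebeddecbc'
  #19 SA[19]=6  'ddebbacaabeaaaeebeddecbc'
  #20 SA[20]=24  'ddecbc'
  #21 SA[21]=7  'debbacaabeaaaeebeddecbc'
  #22 SA[22]=25  'decbc'
  #23 SA[23]=16  'eaaaeebeddecbc'
  #24 SA[24]=8  'ebbacaabeaaaeebeddecbc'
  #25 SA[25]=21  'ebeddecbc'
  #26 SA[26]=26  'ecbc'
  #27 SA[27]=4  'edddebbacaabeaaaeebeddecbc'
  #28 SA[28]=23  'eddecbc'
  #29 SA[29]=20  'eebeddecbc'

SA = [17, 13, 18, 14, 11, 0, 19, 10, 9, 28, 15, 22, 29, 12, 27, 2, 3, 1, 5, 6, 24, 7, 25, 16, 8, 21, 26, 4, 23, 20]
i: (SA[i-1],SA[i]) lcp shared
  1: (17,13) 2 'aa'
  2: (13,18) 2 'aa'
  3: (18,14) 1 'a'
  4: (14,11) 1 'a'
  5: (11,0) 1 'a'
  6: (0,19) 1 'a'
  7: (19,10) 0 ''
  8: (10,9) 1 'b'
  9: (9,28) 1 'b'
  10: (28,15) 1 'b'
  11: (15,22) 2 'be'
  12: (22,29) 0 ''
  13: (29,12) 1 'c'
  14: (12,27) 1 'c'
  15: (27,2) 1 'c'
  16: (2,3) 1 'c'
  17: (3,1) 0 ''
  18: (1,5) 1 'd'
  19: (5,6) 2 'dd'
  20: (6,24) 3 'dde'
  21: (24,7) 1 'd'
  22: (7,25) 2 'de'
  23: (25,16) 0 ''
  24: (16,8) 1 'e'
  25: (8,21) 2 'eb'
  26: (21,26) 1 'e'
  27: (26,4) 1 'e'
  28: (4,23) 3 'edd'
  29: (23,20) 1 'e'

n(n+1)/2 = 30·31/2 = 465
Σ LCP = 0 + 2 + 2 + 1 + 1 + 1 + 1 + 0 + 1 + 1 + 1 + 2 + 0 + 1 + 1 + 1 + 1 + 0 + 1 + 2 + 3 + 1 + 2 + 0 + 1 + 2 + 1 + 1 + 3 + 1 = 35
distinct = 465 − 35 = 430

430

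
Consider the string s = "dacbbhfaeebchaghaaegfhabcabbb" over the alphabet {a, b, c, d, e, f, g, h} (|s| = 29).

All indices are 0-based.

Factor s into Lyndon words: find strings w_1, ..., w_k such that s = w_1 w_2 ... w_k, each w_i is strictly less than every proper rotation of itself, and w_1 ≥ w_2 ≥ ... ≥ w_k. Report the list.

["d", "acbbhfaeebchagh", "aaegfhabcabbb"]

emit factor 1: 'd' (i=0, period=1)
emit factor 2: 'acbbhfaeebchagh' (i=1, period=15)
emit factor 3: 'aaegfhabcabbb' (i=16, period=13)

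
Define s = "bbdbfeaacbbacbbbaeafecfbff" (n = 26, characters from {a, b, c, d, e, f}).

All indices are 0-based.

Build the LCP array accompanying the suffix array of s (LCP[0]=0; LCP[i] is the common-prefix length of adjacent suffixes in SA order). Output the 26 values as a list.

rank | idx | suffix
   0 |   6 | aacbbacbbbaeafecfbff
   1 |   7 | acbbacbbbaeafecfbff
   2 |  11 | acbbbaeafecfbff
   3 |  16 | aeafecfbff
   4 |  18 | afecfbff
   5 |  10 | bacbbbaeafecfbff
   6 |  15 | baeafecfbff
   7 |   9 | bbacbbbaeafecfbff
   8 |  14 | bbaeafecfbff
   9 |  13 | bbbaeafecfbff
  10 |   0 | bbdbfeaacbbacbbbaeafecfbff
  11 |   1 | bdbfeaacbbacbbbaeafecfbff
  12 |   3 | bfeaacbbacbbbaeafecfbff
  13 |  23 | bff
  14 |   8 | cbbacbbbaeafecfbff
  15 |  12 | cbbbaeafecfbff
  16 |  21 | cfbff
  17 |   2 | dbfeaacbbacbbbaeafecfbff
  18 |   5 | eaacbbacbbbaeafecfbff
  19 |  17 | eafecfbff
  20 |  20 | ecfbff
  21 |  25 | f
  22 |  22 | fbff
  23 |   4 | feaacbbacbbbaeafecfbff
  24 |  19 | fecfbff
  25 |  24 | ff

SA = [6, 7, 11, 16, 18, 10, 15, 9, 14, 13, 0, 1, 3, 23, 8, 12, 21, 2, 5, 17, 20, 25, 22, 4, 19, 24]
rank  pair      lcp
   1  s[6:],s[7:]  1  'a'
   2  s[7:],s[11:]  4  'acbb'
   3  s[11:],s[16:]  1  'a'
   4  s[16:],s[18:]  1  'a'
   5  s[18:],s[10:]  0  ''
   6  s[10:],s[15:]  2  'ba'
   7  s[15:],s[9:]  1  'b'
   8  s[9:],s[14:]  3  'bba'
   9  s[14:],s[13:]  2  'bb'
  10  s[13:],s[0:]  2  'bb'
  11  s[0:],s[1:]  1  'b'
  12  s[1:],s[3:]  1  'b'
  13  s[3:],s[23:]  2  'bf'
  14  s[23:],s[8:]  0  ''
  15  s[8:],s[12:]  3  'cbb'
  16  s[12:],s[21:]  1  'c'
  17  s[21:],s[2:]  0  ''
  18  s[2:],s[5:]  0  ''
  19  s[5:],s[17:]  2  'ea'
  20  s[17:],s[20:]  1  'e'
  21  s[20:],s[25:]  0  ''
  22  s[25:],s[22:]  1  'f'
  23  s[22:],s[4:]  1  'f'
  24  s[4:],s[19:]  2  'fe'
  25  s[19:],s[24:]  1  'f'

[0, 1, 4, 1, 1, 0, 2, 1, 3, 2, 2, 1, 1, 2, 0, 3, 1, 0, 0, 2, 1, 0, 1, 1, 2, 1]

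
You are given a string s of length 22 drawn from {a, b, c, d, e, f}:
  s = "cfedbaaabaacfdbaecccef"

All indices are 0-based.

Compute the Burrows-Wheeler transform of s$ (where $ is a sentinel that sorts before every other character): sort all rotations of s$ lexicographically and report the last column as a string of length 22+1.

fbabaabdadecca$efafcecc

rank  rotation                 last
    0  $cfedbaaabaacfdbaecccef  f
    1  aaabaacfdbaecccef$cfedb  b
    2  aabaacfdbaecccef$cfedba  a
    3  aacfdbaecccef$cfedbaaab  b
    4  abaacfdbaecccef$cfedbaa  a
    5  acfdbaecccef$cfedbaaaba  a
    6  aecccef$cfedbaaabaacfdb  b
    7  baaabaacfdbaecccef$cfed  d
    8  baacfdbaecccef$cfedbaaa  a
    9  baecccef$cfedbaaabaacfd  d
   10  cccef$cfedbaaabaacfdbae  e
   11  ccef$cfedbaaabaacfdbaec  c
   12  cef$cfedbaaabaacfdbaecc  c
   13  cfdbaecccef$cfedbaaabaa  a
   14  cfedbaaabaacfdbaecccef$  $
   15  dbaaabaacfdbaecccef$cfe  e
   16  dbaecccef$cfedbaaabaacf  f
   17  ecccef$cfedbaaabaacfdba  a
   18  edbaaabaacfdbaecccef$cf  f
   19  ef$cfedbaaabaacfdbaeccc  c
   20  f$cfedbaaabaacfdbaeccce  e
   21  fdbaecccef$cfedbaaabaac  c
   22  fedbaaabaacfdbaecccef$c  c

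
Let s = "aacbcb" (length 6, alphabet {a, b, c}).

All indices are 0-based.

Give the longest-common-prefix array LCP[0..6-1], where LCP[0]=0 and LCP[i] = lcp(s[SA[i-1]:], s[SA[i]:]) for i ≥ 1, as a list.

[0, 1, 0, 1, 0, 2]

rank | idx | suffix
   0 |   0 | aacbcb
   1 |   1 | acbcb
   2 |   5 | b
   3 |   3 | bcb
   4 |   4 | cb
   5 |   2 | cbcb

SA = [0, 1, 5, 3, 4, 2]
[i] adj suffixes → lcp
  [1] 0/1 → 1 ('a')
  [2] 1/5 → 0 ('')
  [3] 5/3 → 1 ('b')
  [4] 3/4 → 0 ('')
  [5] 4/2 → 2 ('cb')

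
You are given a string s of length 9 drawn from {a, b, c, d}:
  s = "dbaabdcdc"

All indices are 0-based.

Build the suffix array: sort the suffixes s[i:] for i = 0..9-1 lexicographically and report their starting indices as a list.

sorted suffixes:
  #0 SA[0]=2  'aabdcdc'
  #1 SA[1]=3  'abdcdc'
  #2 SA[2]=1  'baabdcdc'
  #3 SA[3]=4  'bdcdc'
  #4 SA[4]=8  'c'
  #5 SA[5]=6  'cdc'
  #6 SA[6]=0  'dbaabdcdc'
  #7 SA[7]=7  'dc'
  #8 SA[8]=5  'dcdc'

[2, 3, 1, 4, 8, 6, 0, 7, 5]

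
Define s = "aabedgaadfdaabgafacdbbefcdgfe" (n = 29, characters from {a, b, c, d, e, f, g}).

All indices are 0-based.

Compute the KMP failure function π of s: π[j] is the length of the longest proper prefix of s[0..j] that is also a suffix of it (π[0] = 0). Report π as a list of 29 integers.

π[0] = 0
j=1 s[j]='a': π[1]=1 (border 'a')
j=2 s[j]='b': k: 1→0; π[2]=0 (border '')
j=3 s[j]='e': π[3]=0 (border '')
j=4 s[j]='d': π[4]=0 (border '')
j=5 s[j]='g': π[5]=0 (border '')
j=6 s[j]='a': π[6]=1 (border 'a')
j=7 s[j]='a': π[7]=2 (border 'aa')
j=8 s[j]='d': k: 2→1→0; π[8]=0 (border '')
j=9 s[j]='f': π[9]=0 (border '')
j=10 s[j]='d': π[10]=0 (border '')
j=11 s[j]='a': π[11]=1 (border 'a')
j=12 s[j]='a': π[12]=2 (border 'aa')
j=13 s[j]='b': π[13]=3 (border 'aab')
j=14 s[j]='g': k: 3→0; π[14]=0 (border '')
j=15 s[j]='a': π[15]=1 (border 'a')
j=16 s[j]='f': k: 1→0; π[16]=0 (border '')
j=17 s[j]='a': π[17]=1 (border 'a')
j=18 s[j]='c': k: 1→0; π[18]=0 (border '')
j=19 s[j]='d': π[19]=0 (border '')
j=20 s[j]='b': π[20]=0 (border '')
j=21 s[j]='b': π[21]=0 (border '')
j=22 s[j]='e': π[22]=0 (border '')
j=23 s[j]='f': π[23]=0 (border '')
j=24 s[j]='c': π[24]=0 (border '')
j=25 s[j]='d': π[25]=0 (border '')
j=26 s[j]='g': π[26]=0 (border '')
j=27 s[j]='f': π[27]=0 (border '')
j=28 s[j]='e': π[28]=0 (border '')

[0, 1, 0, 0, 0, 0, 1, 2, 0, 0, 0, 1, 2, 3, 0, 1, 0, 1, 0, 0, 0, 0, 0, 0, 0, 0, 0, 0, 0]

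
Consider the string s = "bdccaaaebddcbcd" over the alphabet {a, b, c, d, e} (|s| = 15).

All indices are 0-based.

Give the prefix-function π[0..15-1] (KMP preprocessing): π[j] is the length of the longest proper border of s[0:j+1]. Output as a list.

π[0] = 0
j=1 s[j]='d': π[1]=0 (border '')
j=2 s[j]='c': π[2]=0 (border '')
j=3 s[j]='c': π[3]=0 (border '')
j=4 s[j]='a': π[4]=0 (border '')
j=5 s[j]='a': π[5]=0 (border '')
j=6 s[j]='a': π[6]=0 (border '')
j=7 s[j]='e': π[7]=0 (border '')
j=8 s[j]='b': π[8]=1 (border 'b')
j=9 s[j]='d': π[9]=2 (border 'bd')
j=10 s[j]='d': k: 2→0; π[10]=0 (border '')
j=11 s[j]='c': π[11]=0 (border '')
j=12 s[j]='b': π[12]=1 (border 'b')
j=13 s[j]='c': k: 1→0; π[13]=0 (border '')
j=14 s[j]='d': π[14]=0 (border '')

[0, 0, 0, 0, 0, 0, 0, 0, 1, 2, 0, 0, 1, 0, 0]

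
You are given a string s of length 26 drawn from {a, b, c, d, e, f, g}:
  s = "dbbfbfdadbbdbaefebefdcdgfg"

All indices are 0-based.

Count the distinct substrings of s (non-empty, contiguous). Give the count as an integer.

sorted suffixes:
  #0 SA[0]=7  'adbbdbaefebefdcdgfg'
  #1 SA[1]=13  'aefebefdcdgfg'
  #2 SA[2]=12  'baefebefdcdgfg'
  #3 SA[3]=9  'bbdbaefebefdcdgfg'
  #4 SA[4]=1  'bbfbfdadbbdbaefebefdcdgfg'
  #5 SA[5]=10  'bdbaefebefdcdgfg'
  #6 SA[6]=17  'befdcdgfg'
  #7 SA[7]=2  'bfbfdadbbdbaefebefdcdgfg'
  #8 SA[8]=4  'bfdadbbdbaefebefdcdgfg'
  #9 SA[9]=21  'cdgfg'
  #10 SA[10]=6  'dadbbdbaefebefdcdgfg'
  #11 SA[11]=11  'dbaefebefdcdgfg'
  #12 SA[12]=8  'dbbdbaefebefdcdgfg'
  #13 SA[13]=0  'dbbfbfdadbbdbaefebefdcdgfg'
  #14 SA[14]=20  'dcdgfg'
  #15 SA[15]=22  'dgfg'
  #16 SA[16]=16  'ebefdcdgfg'
  #17 SA[17]=18  'efdcdgfg'
  #18 SA[18]=14  'efebefdcdgfg'
  #19 SA[19]=3  'fbfdadbbdbaefebefdcdgfg'
  #20 SA[20]=5  'fdadbbdbaefebefdcdgfg'
  #21 SA[21]=19  'fdcdgfg'
  #22 SA[22]=15  'febefdcdgfg'
  #23 SA[23]=24  'fg'
  #24 SA[24]=25  'g'
  #25 SA[25]=23  'gfg'

SA = [7, 13, 12, 9, 1, 10, 17, 2, 4, 21, 6, 11, 8, 0, 20, 22, 16, 18, 14, 3, 5, 19, 15, 24, 25, 23]
[i] adj suffixes → lcp
  [1] 7/13 → 1 ('a')
  [2] 13/12 → 0 ('')
  [3] 12/9 → 1 ('b')
  [4] 9/1 → 2 ('bb')
  [5] 1/10 → 1 ('b')
  [6] 10/17 → 1 ('b')
  [7] 17/2 → 1 ('b')
  [8] 2/4 → 2 ('bf')
  [9] 4/21 → 0 ('')
  [10] 21/6 → 0 ('')
  [11] 6/11 → 1 ('d')
  [12] 11/8 → 2 ('db')
  [13] 8/0 → 3 ('dbb')
  [14] 0/20 → 1 ('d')
  [15] 20/22 → 1 ('d')
  [16] 22/16 → 0 ('')
  [17] 16/18 → 1 ('e')
  [18] 18/14 → 2 ('ef')
  [19] 14/3 → 0 ('')
  [20] 3/5 → 1 ('f')
  [21] 5/19 → 2 ('fd')
  [22] 19/15 → 1 ('f')
  [23] 15/24 → 1 ('f')
  [24] 24/25 → 0 ('')
  [25] 25/23 → 1 ('g')

n(n+1)/2 = 26·27/2 = 351
Σ LCP = 0 + 1 + 0 + 1 + 2 + 1 + 1 + 1 + 2 + 0 + 0 + 1 + 2 + 3 + 1 + 1 + 0 + 1 + 2 + 0 + 1 + 2 + 1 + 1 + 0 + 1 = 26
distinct = 351 − 26 = 325

325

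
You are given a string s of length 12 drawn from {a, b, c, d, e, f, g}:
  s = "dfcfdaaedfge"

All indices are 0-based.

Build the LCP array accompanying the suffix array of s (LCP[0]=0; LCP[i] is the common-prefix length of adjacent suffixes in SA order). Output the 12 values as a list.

rank→(start, suffix):
  0 → (5, 'aaedfge')
  1 → (6, 'aedfge')
  2 → (2, 'cfdaaedfge')
  3 → (4, 'daaedfge')
  4 → (0, 'dfcfdaaedfge')
  5 → (8, 'dfge')
  6 → (11, 'e')
  7 → (7, 'edfge')
  8 → (1, 'fcfdaaedfge')
  9 → (3, 'fdaaedfge')
  10 → (9, 'fge')
  11 → (10, 'ge')

SA = [5, 6, 2, 4, 0, 8, 11, 7, 1, 3, 9, 10]
[i] adj suffixes → lcp
  [1] 5/6 → 1 ('a')
  [2] 6/2 → 0 ('')
  [3] 2/4 → 0 ('')
  [4] 4/0 → 1 ('d')
  [5] 0/8 → 2 ('df')
  [6] 8/11 → 0 ('')
  [7] 11/7 → 1 ('e')
  [8] 7/1 → 0 ('')
  [9] 1/3 → 1 ('f')
  [10] 3/9 → 1 ('f')
  [11] 9/10 → 0 ('')

[0, 1, 0, 0, 1, 2, 0, 1, 0, 1, 1, 0]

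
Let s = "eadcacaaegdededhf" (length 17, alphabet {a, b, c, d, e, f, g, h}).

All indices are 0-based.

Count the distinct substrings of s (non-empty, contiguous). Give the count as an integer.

rank→(start, suffix):
  0 → (6, 'aaegdededhf')
  1 → (4, 'acaaegdededhf')
  2 → (1, 'adcacaaegdededhf')
  3 → (7, 'aegdededhf')
  4 → (5, 'caaegdededhf')
  5 → (3, 'cacaaegdededhf')
  6 → (2, 'dcacaaegdededhf')
  7 → (10, 'dededhf')
  8 → (12, 'dedhf')
  9 → (14, 'dhf')
  10 → (0, 'eadcacaaegdededhf')
  11 → (11, 'ededhf')
  12 → (13, 'edhf')
  13 → (8, 'egdededhf')
  14 → (16, 'f')
  15 → (9, 'gdededhf')
  16 → (15, 'hf')

SA = [6, 4, 1, 7, 5, 3, 2, 10, 12, 14, 0, 11, 13, 8, 16, 9, 15]
i: (SA[i-1],SA[i]) lcp shared
  1: (6,4) 1 'a'
  2: (4,1) 1 'a'
  3: (1,7) 1 'a'
  4: (7,5) 0 ''
  5: (5,3) 2 'ca'
  6: (3,2) 0 ''
  7: (2,10) 1 'd'
  8: (10,12) 3 'ded'
  9: (12,14) 1 'd'
  10: (14,0) 0 ''
  11: (0,11) 1 'e'
  12: (11,13) 2 'ed'
  13: (13,8) 1 'e'
  14: (8,16) 0 ''
  15: (16,9) 0 ''
  16: (9,15) 0 ''

n(n+1)/2 = 17·18/2 = 153
Σ LCP = 0 + 1 + 1 + 1 + 0 + 2 + 0 + 1 + 3 + 1 + 0 + 1 + 2 + 1 + 0 + 0 + 0 = 14
distinct = 153 − 14 = 139

139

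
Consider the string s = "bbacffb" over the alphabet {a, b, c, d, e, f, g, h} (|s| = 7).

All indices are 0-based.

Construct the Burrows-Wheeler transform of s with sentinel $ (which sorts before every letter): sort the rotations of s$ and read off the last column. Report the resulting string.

rank  rotation  last
    0  $bbacffb  b
    1  acffb$bb  b
    2  b$bbacff  f
    3  bacffb$b  b
    4  bbacffb$  $
    5  cffb$bba  a
    6  fb$bbacf  f
    7  ffb$bbac  c

bbfb$afc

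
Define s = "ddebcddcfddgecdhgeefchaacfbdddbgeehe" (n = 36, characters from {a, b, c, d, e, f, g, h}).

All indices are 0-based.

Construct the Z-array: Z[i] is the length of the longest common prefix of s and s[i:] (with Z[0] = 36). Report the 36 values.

[36, 1, 0, 0, 0, 2, 1, 0, 0, 2, 1, 0, 0, 0, 1, 0, 0, 0, 0, 0, 0, 0, 0, 0, 0, 0, 0, 2, 2, 1, 0, 0, 0, 0, 0, 0]

Z[0]=36
i=1: fresh scan; Z[1]=1 scan→box=[1,2)
i=2: fresh scan; Z[2]=0
i=3: fresh scan; Z[3]=0
i=4: fresh scan; Z[4]=0
i=5: fresh scan; Z[5]=2 scan→box=[5,7)
i=6: min(r-i=1, Z[1]=1)=1; Z[6]=1
i=7: fresh scan; Z[7]=0
i=8: fresh scan; Z[8]=0
i=9: fresh scan; Z[9]=2 scan→box=[9,11)
i=10: min(r-i=1, Z[1]=1)=1; Z[10]=1
i=11: fresh scan; Z[11]=0
i=12: fresh scan; Z[12]=0
i=13: fresh scan; Z[13]=0
i=14: fresh scan; Z[14]=1 scan→box=[14,15)
i=15: fresh scan; Z[15]=0
i=16: fresh scan; Z[16]=0
i=17: fresh scan; Z[17]=0
i=18: fresh scan; Z[18]=0
i=19: fresh scan; Z[19]=0
i=20: fresh scan; Z[20]=0
i=21: fresh scan; Z[21]=0
i=22: fresh scan; Z[22]=0
i=23: fresh scan; Z[23]=0
i=24: fresh scan; Z[24]=0
i=25: fresh scan; Z[25]=0
i=26: fresh scan; Z[26]=0
i=27: fresh scan; Z[27]=2 scan→box=[27,29)
i=28: min(r-i=1, Z[1]=1)=1; Z[28]=2 scan→box=[28,30)
i=29: min(r-i=1, Z[1]=1)=1; Z[29]=1
i=30: fresh scan; Z[30]=0
i=31: fresh scan; Z[31]=0
i=32: fresh scan; Z[32]=0
i=33: fresh scan; Z[33]=0
i=34: fresh scan; Z[34]=0
i=35: fresh scan; Z[35]=0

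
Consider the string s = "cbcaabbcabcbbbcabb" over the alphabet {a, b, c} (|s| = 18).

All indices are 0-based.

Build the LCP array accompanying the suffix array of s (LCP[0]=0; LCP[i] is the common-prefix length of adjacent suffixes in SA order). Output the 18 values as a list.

rank | idx | suffix
   0 |   3 | aabbcabcbbbcabb
   1 |  15 | abb
   2 |   4 | abbcabcbbbcabb
   3 |   8 | abcbbbcabb
   4 |  17 | b
   5 |  16 | bb
   6 |  11 | bbbcabb
   7 |  12 | bbcabb
   8 |   5 | bbcabcbbbcabb
   9 |   1 | bcaabbcabcbbbcabb
  10 |  13 | bcabb
  11 |   6 | bcabcbbbcabb
  12 |   9 | bcbbbcabb
  13 |   2 | caabbcabcbbbcabb
  14 |  14 | cabb
  15 |   7 | cabcbbbcabb
  16 |  10 | cbbbcabb
  17 |   0 | cbcaabbcabcbbbcabb

SA = [3, 15, 4, 8, 17, 16, 11, 12, 5, 1, 13, 6, 9, 2, 14, 7, 10, 0]
rank  pair      lcp
   1  s[3:],s[15:]  1  'a'
   2  s[15:],s[4:]  3  'abb'
   3  s[4:],s[8:]  2  'ab'
   4  s[8:],s[17:]  0  ''
   5  s[17:],s[16:]  1  'b'
   6  s[16:],s[11:]  2  'bb'
   7  s[11:],s[12:]  2  'bb'
   8  s[12:],s[5:]  5  'bbcab'
   9  s[5:],s[1:]  1  'b'
  10  s[1:],s[13:]  3  'bca'
  11  s[13:],s[6:]  4  'bcab'
  12  s[6:],s[9:]  2  'bc'
  13  s[9:],s[2:]  0  ''
  14  s[2:],s[14:]  2  'ca'
  15  s[14:],s[7:]  3  'cab'
  16  s[7:],s[10:]  1  'c'
  17  s[10:],s[0:]  2  'cb'

[0, 1, 3, 2, 0, 1, 2, 2, 5, 1, 3, 4, 2, 0, 2, 3, 1, 2]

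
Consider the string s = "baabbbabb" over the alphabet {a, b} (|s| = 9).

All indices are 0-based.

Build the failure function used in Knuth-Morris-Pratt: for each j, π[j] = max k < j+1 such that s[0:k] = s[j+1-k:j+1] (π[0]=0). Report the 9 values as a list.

π[0] = 0
j=1 s[j]='a': π[1]=0 (border '')
j=2 s[j]='a': π[2]=0 (border '')
j=3 s[j]='b': π[3]=1 (border 'b')
j=4 s[j]='b': k: 1→0; π[4]=1 (border 'b')
j=5 s[j]='b': k: 1→0; π[5]=1 (border 'b')
j=6 s[j]='a': π[6]=2 (border 'ba')
j=7 s[j]='b': k: 2→0; π[7]=1 (border 'b')
j=8 s[j]='b': k: 1→0; π[8]=1 (border 'b')

[0, 0, 0, 1, 1, 1, 2, 1, 1]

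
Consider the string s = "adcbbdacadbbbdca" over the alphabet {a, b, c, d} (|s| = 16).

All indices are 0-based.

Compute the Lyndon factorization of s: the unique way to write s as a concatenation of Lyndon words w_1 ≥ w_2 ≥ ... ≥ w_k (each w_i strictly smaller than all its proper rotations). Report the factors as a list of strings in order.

["adcbbd", "acadbbbdc", "a"]

emit factor 1: 'adcbbd' (i=0, period=6)
emit factor 2: 'acadbbbdc' (i=6, period=9)
emit factor 3: 'a' (i=15, period=1)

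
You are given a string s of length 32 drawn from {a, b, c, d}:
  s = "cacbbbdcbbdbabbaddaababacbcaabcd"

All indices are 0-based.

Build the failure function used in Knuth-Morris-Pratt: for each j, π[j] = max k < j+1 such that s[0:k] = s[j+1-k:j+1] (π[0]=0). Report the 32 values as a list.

[0, 0, 1, 0, 0, 0, 0, 1, 0, 0, 0, 0, 0, 0, 0, 0, 0, 0, 0, 0, 0, 0, 0, 0, 1, 0, 1, 2, 0, 0, 1, 0]

π[0] = 0
j=1 s[j]='a': π[1]=0 (border '')
j=2 s[j]='c': π[2]=1 (border 'c')
j=3 s[j]='b': k: 1→0; π[3]=0 (border '')
j=4 s[j]='b': π[4]=0 (border '')
j=5 s[j]='b': π[5]=0 (border '')
j=6 s[j]='d': π[6]=0 (border '')
j=7 s[j]='c': π[7]=1 (border 'c')
j=8 s[j]='b': k: 1→0; π[8]=0 (border '')
j=9 s[j]='b': π[9]=0 (border '')
j=10 s[j]='d': π[10]=0 (border '')
j=11 s[j]='b': π[11]=0 (border '')
j=12 s[j]='a': π[12]=0 (border '')
j=13 s[j]='b': π[13]=0 (border '')
j=14 s[j]='b': π[14]=0 (border '')
j=15 s[j]='a': π[15]=0 (border '')
j=16 s[j]='d': π[16]=0 (border '')
j=17 s[j]='d': π[17]=0 (border '')
j=18 s[j]='a': π[18]=0 (border '')
j=19 s[j]='a': π[19]=0 (border '')
j=20 s[j]='b': π[20]=0 (border '')
j=21 s[j]='a': π[21]=0 (border '')
j=22 s[j]='b': π[22]=0 (border '')
j=23 s[j]='a': π[23]=0 (border '')
j=24 s[j]='c': π[24]=1 (border 'c')
j=25 s[j]='b': k: 1→0; π[25]=0 (border '')
j=26 s[j]='c': π[26]=1 (border 'c')
j=27 s[j]='a': π[27]=2 (border 'ca')
j=28 s[j]='a': k: 2→0; π[28]=0 (border '')
j=29 s[j]='b': π[29]=0 (border '')
j=30 s[j]='c': π[30]=1 (border 'c')
j=31 s[j]='d': k: 1→0; π[31]=0 (border '')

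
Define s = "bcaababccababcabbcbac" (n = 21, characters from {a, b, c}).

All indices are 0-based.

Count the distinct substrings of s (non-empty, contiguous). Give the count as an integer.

194

rank | idx | suffix
   0 |   2 | aababccababcabbcbac
   1 |   9 | ababcabbcbac
   2 |   3 | ababccababcabbcbac
   3 |  14 | abbcbac
   4 |  11 | abcabbcbac
   5 |   5 | abccababcabbcbac
   6 |  19 | ac
   7 |  10 | babcabbcbac
   8 |   4 | babccababcabbcbac
   9 |  18 | bac
  10 |  15 | bbcbac
  11 |   0 | bcaababccababcabbcbac
  12 |  12 | bcabbcbac
  13 |  16 | bcbac
  14 |   6 | bccababcabbcbac
  15 |  20 | c
  16 |   1 | caababccababcabbcbac
  17 |   8 | cababcabbcbac
  18 |  13 | cabbcbac
  19 |  17 | cbac
  20 |   7 | ccababcabbcbac

SA = [2, 9, 3, 14, 11, 5, 19, 10, 4, 18, 15, 0, 12, 16, 6, 20, 1, 8, 13, 17, 7]
rank  pair      lcp
   1  s[2:],s[9:]  1  'a'
   2  s[9:],s[3:]  5  'ababc'
   3  s[3:],s[14:]  2  'ab'
   4  s[14:],s[11:]  2  'ab'
   5  s[11:],s[5:]  3  'abc'
   6  s[5:],s[19:]  1  'a'
   7  s[19:],s[10:]  0  ''
   8  s[10:],s[4:]  4  'babc'
   9  s[4:],s[18:]  2  'ba'
  10  s[18:],s[15:]  1  'b'
  11  s[15:],s[0:]  1  'b'
  12  s[0:],s[12:]  3  'bca'
  13  s[12:],s[16:]  2  'bc'
  14  s[16:],s[6:]  2  'bc'
  15  s[6:],s[20:]  0  ''
  16  s[20:],s[1:]  1  'c'
  17  s[1:],s[8:]  2  'ca'
  18  s[8:],s[13:]  3  'cab'
  19  s[13:],s[17:]  1  'c'
  20  s[17:],s[7:]  1  'c'

n(n+1)/2 = 21·22/2 = 231
Σ LCP = 0 + 1 + 5 + 2 + 2 + 3 + 1 + 0 + 4 + 2 + 1 + 1 + 3 + 2 + 2 + 0 + 1 + 2 + 3 + 1 + 1 = 37
distinct = 231 − 37 = 194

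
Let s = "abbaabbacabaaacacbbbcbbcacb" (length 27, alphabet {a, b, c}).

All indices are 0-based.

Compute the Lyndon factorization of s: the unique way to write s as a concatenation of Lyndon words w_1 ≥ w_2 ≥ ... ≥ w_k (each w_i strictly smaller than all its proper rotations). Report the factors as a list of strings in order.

["abb", "aabbacab", "aaacacbbbcbbcacb"]

emit factor 1: 'abb' (i=0, period=3)
emit factor 2: 'aabbacab' (i=3, period=8)
emit factor 3: 'aaacacbbbcbbcacb' (i=11, period=16)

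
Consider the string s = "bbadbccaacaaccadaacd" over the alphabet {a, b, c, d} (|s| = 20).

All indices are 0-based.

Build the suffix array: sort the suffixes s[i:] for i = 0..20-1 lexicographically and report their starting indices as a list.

[7, 10, 16, 8, 11, 17, 14, 2, 1, 0, 4, 6, 9, 13, 5, 12, 18, 19, 15, 3]

rank→(start, suffix):
  0 → (7, 'aacaaccadaacd')
  1 → (10, 'aaccadaacd')
  2 → (16, 'aacd')
  3 → (8, 'acaaccadaacd')
  4 → (11, 'accadaacd')
  5 → (17, 'acd')
  6 → (14, 'adaacd')
  7 → (2, 'adbccaacaaccadaacd')
  8 → (1, 'badbccaacaaccadaacd')
  9 → (0, 'bbadbccaacaaccadaacd')
  10 → (4, 'bccaacaaccadaacd')
  11 → (6, 'caacaaccadaacd')
  12 → (9, 'caaccadaacd')
  13 → (13, 'cadaacd')
  14 → (5, 'ccaacaaccadaacd')
  15 → (12, 'ccadaacd')
  16 → (18, 'cd')
  17 → (19, 'd')
  18 → (15, 'daacd')
  19 → (3, 'dbccaacaaccadaacd')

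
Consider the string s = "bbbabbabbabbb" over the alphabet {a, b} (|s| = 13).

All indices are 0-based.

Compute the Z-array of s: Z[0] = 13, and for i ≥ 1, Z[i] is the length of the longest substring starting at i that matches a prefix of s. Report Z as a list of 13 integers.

Z[0]=13
i=1: fresh scan; Z[1]=2 grow→box=[1,3)
i=2: min(r-i=1, Z[1]=2)=1; Z[2]=1
i=3: fresh scan; Z[3]=0
i=4: fresh scan; Z[4]=2 grow→box=[4,6)
i=5: min(r-i=1, Z[1]=2)=1; Z[5]=1
i=6: fresh scan; Z[6]=0
i=7: fresh scan; Z[7]=2 grow→box=[7,9)
i=8: min(r-i=1, Z[1]=2)=1; Z[8]=1
i=9: fresh scan; Z[9]=0
i=10: fresh scan; Z[10]=3 grow→box=[10,13)
i=11: min(r-i=2, Z[1]=2)=2; Z[11]=2
i=12: min(r-i=1, Z[2]=1)=1; Z[12]=1

[13, 2, 1, 0, 2, 1, 0, 2, 1, 0, 3, 2, 1]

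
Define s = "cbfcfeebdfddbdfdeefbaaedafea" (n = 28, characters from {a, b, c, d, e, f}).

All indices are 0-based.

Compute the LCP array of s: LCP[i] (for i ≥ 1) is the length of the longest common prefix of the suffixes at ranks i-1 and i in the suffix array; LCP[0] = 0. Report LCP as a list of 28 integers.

[0, 1, 1, 1, 0, 1, 4, 1, 0, 1, 0, 1, 1, 1, 1, 3, 0, 1, 1, 1, 2, 1, 0, 1, 1, 2, 1, 2]

sorted suffixes:
  #0 SA[0]=27  'a'
  #1 SA[1]=20  'aaedafea'
  #2 SA[2]=21  'aedafea'
  #3 SA[3]=24  'afea'
  #4 SA[4]=19  'baaedafea'
  #5 SA[5]=7  'bdfddbdfdeefbaaedafea'
  #6 SA[6]=12  'bdfdeefbaaedafea'
  #7 SA[7]=1  'bfcfeebdfddbdfdeefbaaedafea'
  #8 SA[8]=0  'cbfcfeebdfddbdfdeefbaaedafea'
  #9 SA[9]=3  'cfeebdfddbdfdeefbaaedafea'
  #10 SA[10]=23  'dafea'
  #11 SA[11]=11  'dbdfdeefbaaedafea'
  #12 SA[12]=10  'ddbdfdeefbaaedafea'
  #13 SA[13]=15  'deefbaaedafea'
  #14 SA[14]=8  'dfddbdfdeefbaaedafea'
  #15 SA[15]=13  'dfdeefbaaedafea'
  #16 SA[16]=26  'ea'
  #17 SA[17]=6  'ebdfddbdfdeefbaaedafea'
  #18 SA[18]=22  'edafea'
  #19 SA[19]=5  'eebdfddbdfdeefbaaedafea'
  #20 SA[20]=16  'eefbaaedafea'
  #21 SA[21]=17  'efbaaedafea'
  #22 SA[22]=18  'fbaaedafea'
  #23 SA[23]=2  'fcfeebdfddbdfdeefbaaedafea'
  #24 SA[24]=9  'fddbdfdeefbaaedafea'
  #25 SA[25]=14  'fdeefbaaedafea'
  #26 SA[26]=25  'fea'
  #27 SA[27]=4  'feebdfddbdfdeefbaaedafea'

SA = [27, 20, 21, 24, 19, 7, 12, 1, 0, 3, 23, 11, 10, 15, 8, 13, 26, 6, 22, 5, 16, 17, 18, 2, 9, 14, 25, 4]
[i] adj suffixes → lcp
  [1] 27/20 → 1 ('a')
  [2] 20/21 → 1 ('a')
  [3] 21/24 → 1 ('a')
  [4] 24/19 → 0 ('')
  [5] 19/7 → 1 ('b')
  [6] 7/12 → 4 ('bdfd')
  [7] 12/1 → 1 ('b')
  [8] 1/0 → 0 ('')
  [9] 0/3 → 1 ('c')
  [10] 3/23 → 0 ('')
  [11] 23/11 → 1 ('d')
  [12] 11/10 → 1 ('d')
  [13] 10/15 → 1 ('d')
  [14] 15/8 → 1 ('d')
  [15] 8/13 → 3 ('dfd')
  [16] 13/26 → 0 ('')
  [17] 26/6 → 1 ('e')
  [18] 6/22 → 1 ('e')
  [19] 22/5 → 1 ('e')
  [20] 5/16 → 2 ('ee')
  [21] 16/17 → 1 ('e')
  [22] 17/18 → 0 ('')
  [23] 18/2 → 1 ('f')
  [24] 2/9 → 1 ('f')
  [25] 9/14 → 2 ('fd')
  [26] 14/25 → 1 ('f')
  [27] 25/4 → 2 ('fe')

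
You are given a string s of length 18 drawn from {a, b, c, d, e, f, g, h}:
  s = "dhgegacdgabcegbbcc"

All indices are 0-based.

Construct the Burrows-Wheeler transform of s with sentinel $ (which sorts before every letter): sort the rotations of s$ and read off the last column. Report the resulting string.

rank  rotation             last
    0  $dhgegacdgabcegbbcc  c
    1  abcegbbcc$dhgegacdg  g
    2  acdgabcegbbcc$dhgeg  g
    3  bbcc$dhgegacdgabceg  g
    4  bcc$dhgegacdgabcegb  b
    5  bcegbbcc$dhgegacdga  a
    6  c$dhgegacdgabcegbbc  c
    7  cc$dhgegacdgabcegbb  b
    8  cdgabcegbbcc$dhgega  a
    9  cegbbcc$dhgegacdgab  b
   10  dgabcegbbcc$dhgegac  c
   11  dhgegacdgabcegbbcc$  $
   12  egacdgabcegbbcc$dhg  g
   13  egbbcc$dhgegacdgabc  c
   14  gabcegbbcc$dhgegacd  d
   15  gacdgabcegbbcc$dhge  e
   16  gbbcc$dhgegacdgabce  e
   17  gegacdgabcegbbcc$dh  h
   18  hgegacdgabcegbbcc$d  d

cgggbacbabc$gcdeehd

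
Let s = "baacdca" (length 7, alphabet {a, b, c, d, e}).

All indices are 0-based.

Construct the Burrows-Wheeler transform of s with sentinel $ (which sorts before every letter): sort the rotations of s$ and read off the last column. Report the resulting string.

acba$dac

rank  rotation  last
    0  $baacdca  a
    1  a$baacdc  c
    2  aacdca$b  b
    3  acdca$ba  a
    4  baacdca$  $
    5  ca$baacd  d
    6  cdca$baa  a
    7  dca$baac  c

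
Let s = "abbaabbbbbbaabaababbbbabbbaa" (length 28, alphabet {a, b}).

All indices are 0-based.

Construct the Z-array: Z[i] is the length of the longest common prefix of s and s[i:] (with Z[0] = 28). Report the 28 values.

[28, 0, 0, 1, 3, 0, 0, 0, 0, 0, 0, 1, 2, 0, 1, 2, 0, 3, 0, 0, 0, 0, 3, 0, 0, 0, 1, 1]

Z[0]=28
i=1: outside box; Z[1]=0
i=2: outside box; Z[2]=0
i=3: outside box; Z[3]=1 extend→box=[3,4)
i=4: outside box; Z[4]=3 extend→box=[4,7)
i=5: min(r-i=2, Z[1]=0)=0; Z[5]=0
i=6: min(r-i=1, Z[2]=0)=0; Z[6]=0
i=7: outside box; Z[7]=0
i=8: outside box; Z[8]=0
i=9: outside box; Z[9]=0
i=10: outside box; Z[10]=0
i=11: outside box; Z[11]=1 extend→box=[11,12)
i=12: outside box; Z[12]=2 extend→box=[12,14)
i=13: min(r-i=1, Z[1]=0)=0; Z[13]=0
i=14: outside box; Z[14]=1 extend→box=[14,15)
i=15: outside box; Z[15]=2 extend→box=[15,17)
i=16: min(r-i=1, Z[1]=0)=0; Z[16]=0
i=17: outside box; Z[17]=3 extend→box=[17,20)
i=18: min(r-i=2, Z[1]=0)=0; Z[18]=0
i=19: min(r-i=1, Z[2]=0)=0; Z[19]=0
i=20: outside box; Z[20]=0
i=21: outside box; Z[21]=0
i=22: outside box; Z[22]=3 extend→box=[22,25)
i=23: min(r-i=2, Z[1]=0)=0; Z[23]=0
i=24: min(r-i=1, Z[2]=0)=0; Z[24]=0
i=25: outside box; Z[25]=0
i=26: outside box; Z[26]=1 extend→box=[26,27)
i=27: outside box; Z[27]=1 extend→box=[27,28)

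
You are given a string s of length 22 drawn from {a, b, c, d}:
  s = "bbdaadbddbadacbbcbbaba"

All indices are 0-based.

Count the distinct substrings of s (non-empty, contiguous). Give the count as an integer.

225

sorted suffixes:
  #0 SA[0]=21  'a'
  #1 SA[1]=3  'aadbddbadacbbcbbaba'
  #2 SA[2]=19  'aba'
  #3 SA[3]=12  'acbbcbbaba'
  #4 SA[4]=10  'adacbbcbbaba'
  #5 SA[5]=4  'adbddbadacbbcbbaba'
  #6 SA[6]=20  'ba'
  #7 SA[7]=18  'baba'
  #8 SA[8]=9  'badacbbcbbaba'
  #9 SA[9]=17  'bbaba'
  #10 SA[10]=14  'bbcbbaba'
  #11 SA[11]=0  'bbdaadbddbadacbbcbbaba'
  #12 SA[12]=15  'bcbbaba'
  #13 SA[13]=1  'bdaadbddbadacbbcbbaba'
  #14 SA[14]=6  'bddbadacbbcbbaba'
  #15 SA[15]=16  'cbbaba'
  #16 SA[16]=13  'cbbcbbaba'
  #17 SA[17]=2  'daadbddbadacbbcbbaba'
  #18 SA[18]=11  'dacbbcbbaba'
  #19 SA[19]=8  'dbadacbbcbbaba'
  #20 SA[20]=5  'dbddbadacbbcbbaba'
  #21 SA[21]=7  'ddbadacbbcbbaba'

SA = [21, 3, 19, 12, 10, 4, 20, 18, 9, 17, 14, 0, 15, 1, 6, 16, 13, 2, 11, 8, 5, 7]
rank  pair      lcp
   1  s[21:],s[3:]  1  'a'
   2  s[3:],s[19:]  1  'a'
   3  s[19:],s[12:]  1  'a'
   4  s[12:],s[10:]  1  'a'
   5  s[10:],s[4:]  2  'ad'
   6  s[4:],s[20:]  0  ''
   7  s[20:],s[18:]  2  'ba'
   8  s[18:],s[9:]  2  'ba'
   9  s[9:],s[17:]  1  'b'
  10  s[17:],s[14:]  2  'bb'
  11  s[14:],s[0:]  2  'bb'
  12  s[0:],s[15:]  1  'b'
  13  s[15:],s[1:]  1  'b'
  14  s[1:],s[6:]  2  'bd'
  15  s[6:],s[16:]  0  ''
  16  s[16:],s[13:]  3  'cbb'
  17  s[13:],s[2:]  0  ''
  18  s[2:],s[11:]  2  'da'
  19  s[11:],s[8:]  1  'd'
  20  s[8:],s[5:]  2  'db'
  21  s[5:],s[7:]  1  'd'

n(n+1)/2 = 22·23/2 = 253
Σ LCP = 0 + 1 + 1 + 1 + 1 + 2 + 0 + 2 + 2 + 1 + 2 + 2 + 1 + 1 + 2 + 0 + 3 + 0 + 2 + 1 + 2 + 1 = 28
distinct = 253 − 28 = 225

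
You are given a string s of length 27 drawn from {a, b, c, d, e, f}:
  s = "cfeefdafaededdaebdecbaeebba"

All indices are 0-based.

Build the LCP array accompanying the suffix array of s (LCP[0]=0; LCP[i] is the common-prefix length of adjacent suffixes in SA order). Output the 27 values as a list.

[0, 1, 2, 2, 1, 0, 2, 1, 1, 0, 1, 0, 2, 1, 1, 2, 0, 2, 1, 1, 2, 1, 2, 1, 0, 1, 1]

rank | idx | suffix
   0 |  26 | a
   1 |  14 | aebdecbaeebba
   2 |   8 | aededdaebdecbaeebba
   3 |  21 | aeebba
   4 |   6 | afaededdaebdecbaeebba
   5 |  25 | ba
   6 |  20 | baeebba
   7 |  24 | bba
   8 |  16 | bdecbaeebba
   9 |  19 | cbaeebba
  10 |   0 | cfeefdafaededdaebdecbaeebba
  11 |  13 | daebdecbaeebba
  12 |   5 | dafaededdaebdecbaeebba
  13 |  12 | ddaebdecbaeebba
  14 |  17 | decbaeebba
  15 |  10 | deddaebdecbaeebba
  16 |  23 | ebba
  17 |  15 | ebdecbaeebba
  18 |  18 | ecbaeebba
  19 |  11 | eddaebdecbaeebba
  20 |   9 | ededdaebdecbaeebba
  21 |  22 | eebba
  22 |   2 | eefdafaededdaebdecbaeebba
  23 |   3 | efdafaededdaebdecbaeebba
  24 |   7 | faededdaebdecbaeebba
  25 |   4 | fdafaededdaebdecbaeebba
  26 |   1 | feefdafaededdaebdecbaeebba

SA = [26, 14, 8, 21, 6, 25, 20, 24, 16, 19, 0, 13, 5, 12, 17, 10, 23, 15, 18, 11, 9, 22, 2, 3, 7, 4, 1]
rank  pair      lcp
   1  s[26:],s[14:]  1  'a'
   2  s[14:],s[8:]  2  'ae'
   3  s[8:],s[21:]  2  'ae'
   4  s[21:],s[6:]  1  'a'
   5  s[6:],s[25:]  0  ''
   6  s[25:],s[20:]  2  'ba'
   7  s[20:],s[24:]  1  'b'
   8  s[24:],s[16:]  1  'b'
   9  s[16:],s[19:]  0  ''
  10  s[19:],s[0:]  1  'c'
  11  s[0:],s[13:]  0  ''
  12  s[13:],s[5:]  2  'da'
  13  s[5:],s[12:]  1  'd'
  14  s[12:],s[17:]  1  'd'
  15  s[17:],s[10:]  2  'de'
  16  s[10:],s[23:]  0  ''
  17  s[23:],s[15:]  2  'eb'
  18  s[15:],s[18:]  1  'e'
  19  s[18:],s[11:]  1  'e'
  20  s[11:],s[9:]  2  'ed'
  21  s[9:],s[22:]  1  'e'
  22  s[22:],s[2:]  2  'ee'
  23  s[2:],s[3:]  1  'e'
  24  s[3:],s[7:]  0  ''
  25  s[7:],s[4:]  1  'f'
  26  s[4:],s[1:]  1  'f'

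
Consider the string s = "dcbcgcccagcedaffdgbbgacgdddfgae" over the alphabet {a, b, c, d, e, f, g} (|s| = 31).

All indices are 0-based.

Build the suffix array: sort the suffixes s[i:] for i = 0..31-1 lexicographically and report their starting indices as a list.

[21, 29, 13, 8, 18, 2, 19, 7, 1, 6, 5, 10, 3, 22, 12, 0, 24, 25, 26, 16, 30, 11, 15, 14, 27, 20, 28, 17, 4, 9, 23]

sorted suffixes:
  #0 SA[0]=21  'acgdddfgae'
  #1 SA[1]=29  'ae'
  #2 SA[2]=13  'affdgbbgacgdddfgae'
  #3 SA[3]=8  'agcedaffdgbbgacgdddfgae'
  #4 SA[4]=18  'bbgacgdddfgae'
  #5 SA[5]=2  'bcgcccagcedaffdgbbgacgdddfgae'
  #6 SA[6]=19  'bgacgdddfgae'
  #7 SA[7]=7  'cagcedaffdgbbgacgdddfgae'
  #8 SA[8]=1  'cbcgcccagcedaffdgbbgacgdddfgae'
  #9 SA[9]=6  'ccagcedaffdgbbgacgdddfgae'
  #10 SA[10]=5  'cccagcedaffdgbbgacgdddfgae'
  #11 SA[11]=10  'cedaffdgbbgacgdddfgae'
  #12 SA[12]=3  'cgcccagcedaffdgbbgacgdddfgae'
  #13 SA[13]=22  'cgdddfgae'
  #14 SA[14]=12  'daffdgbbgacgdddfgae'
  #15 SA[15]=0  'dcbcgcccagcedaffdgbbgacgdddfgae'
  #16 SA[16]=24  'dddfgae'
  #17 SA[17]=25  'ddfgae'
  #18 SA[18]=26  'dfgae'
  #19 SA[19]=16  'dgbbgacgdddfgae'
  #20 SA[20]=30  'e'
  #21 SA[21]=11  'edaffdgbbgacgdddfgae'
  #22 SA[22]=15  'fdgbbgacgdddfgae'
  #23 SA[23]=14  'ffdgbbgacgdddfgae'
  #24 SA[24]=27  'fgae'
  #25 SA[25]=20  'gacgdddfgae'
  #26 SA[26]=28  'gae'
  #27 SA[27]=17  'gbbgacgdddfgae'
  #28 SA[28]=4  'gcccagcedaffdgbbgacgdddfgae'
  #29 SA[29]=9  'gcedaffdgbbgacgdddfgae'
  #30 SA[30]=23  'gdddfgae'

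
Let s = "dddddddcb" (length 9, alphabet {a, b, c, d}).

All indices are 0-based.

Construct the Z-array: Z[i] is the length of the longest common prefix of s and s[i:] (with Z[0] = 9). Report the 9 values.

[9, 6, 5, 4, 3, 2, 1, 0, 0]

Z[0]=9
i=1: fresh scan; Z[1]=6 extend→box=[1,7)
i=2: min(r-i=5, Z[1]=6)=5; Z[2]=5
i=3: min(r-i=4, Z[2]=5)=4; Z[3]=4
i=4: min(r-i=3, Z[3]=4)=3; Z[4]=3
i=5: min(r-i=2, Z[4]=3)=2; Z[5]=2
i=6: min(r-i=1, Z[5]=2)=1; Z[6]=1
i=7: fresh scan; Z[7]=0
i=8: fresh scan; Z[8]=0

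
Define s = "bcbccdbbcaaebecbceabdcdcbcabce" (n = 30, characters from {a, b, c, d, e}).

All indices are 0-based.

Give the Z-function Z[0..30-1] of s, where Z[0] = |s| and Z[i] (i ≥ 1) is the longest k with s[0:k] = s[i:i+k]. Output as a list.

[30, 0, 2, 0, 0, 0, 1, 2, 0, 0, 0, 0, 1, 0, 0, 2, 0, 0, 0, 1, 0, 0, 0, 0, 2, 0, 0, 2, 0, 0]

Z[0]=30
i=1: outside box; Z[1]=0
i=2: outside box; Z[2]=2 scan→box=[2,4)
i=3: min(r-i=1, Z[1]=0)=0; Z[3]=0
i=4: outside box; Z[4]=0
i=5: outside box; Z[5]=0
i=6: outside box; Z[6]=1 scan→box=[6,7)
i=7: outside box; Z[7]=2 scan→box=[7,9)
i=8: min(r-i=1, Z[1]=0)=0; Z[8]=0
i=9: outside box; Z[9]=0
i=10: outside box; Z[10]=0
i=11: outside box; Z[11]=0
i=12: outside box; Z[12]=1 scan→box=[12,13)
i=13: outside box; Z[13]=0
i=14: outside box; Z[14]=0
i=15: outside box; Z[15]=2 scan→box=[15,17)
i=16: min(r-i=1, Z[1]=0)=0; Z[16]=0
i=17: outside box; Z[17]=0
i=18: outside box; Z[18]=0
i=19: outside box; Z[19]=1 scan→box=[19,20)
i=20: outside box; Z[20]=0
i=21: outside box; Z[21]=0
i=22: outside box; Z[22]=0
i=23: outside box; Z[23]=0
i=24: outside box; Z[24]=2 scan→box=[24,26)
i=25: min(r-i=1, Z[1]=0)=0; Z[25]=0
i=26: outside box; Z[26]=0
i=27: outside box; Z[27]=2 scan→box=[27,29)
i=28: min(r-i=1, Z[1]=0)=0; Z[28]=0
i=29: outside box; Z[29]=0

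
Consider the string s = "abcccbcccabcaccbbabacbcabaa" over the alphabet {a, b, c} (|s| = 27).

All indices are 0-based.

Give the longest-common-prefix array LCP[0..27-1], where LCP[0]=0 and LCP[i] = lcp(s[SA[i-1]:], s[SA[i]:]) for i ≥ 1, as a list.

rank→(start, suffix):
  0 → (26, 'a')
  1 → (25, 'aa')
  2 → (23, 'abaa')
  3 → (17, 'abacbcabaa')
  4 → (9, 'abcaccbbabacbcabaa')
  5 → (0, 'abcccbcccabcaccbbabacbcabaa')
  6 → (19, 'acbcabaa')
  7 → (12, 'accbbabacbcabaa')
  8 → (24, 'baa')
  9 → (16, 'babacbcabaa')
  10 → (18, 'bacbcabaa')
  11 → (15, 'bbabacbcabaa')
  12 → (21, 'bcabaa')
  13 → (10, 'bcaccbbabacbcabaa')
  14 → (5, 'bcccabcaccbbabacbcabaa')
  15 → (1, 'bcccbcccabcaccbbabacbcabaa')
  16 → (22, 'cabaa')
  17 → (8, 'cabcaccbbabacbcabaa')
  18 → (11, 'caccbbabacbcabaa')
  19 → (14, 'cbbabacbcabaa')
  20 → (20, 'cbcabaa')
  21 → (4, 'cbcccabcaccbbabacbcabaa')
  22 → (7, 'ccabcaccbbabacbcabaa')
  23 → (13, 'ccbbabacbcabaa')
  24 → (3, 'ccbcccabcaccbbabacbcabaa')
  25 → (6, 'cccabcaccbbabacbcabaa')
  26 → (2, 'cccbcccabcaccbbabacbcabaa')

SA = [26, 25, 23, 17, 9, 0, 19, 12, 24, 16, 18, 15, 21, 10, 5, 1, 22, 8, 11, 14, 20, 4, 7, 13, 3, 6, 2]
[i] adj suffixes → lcp
  [1] 26/25 → 1 ('a')
  [2] 25/23 → 1 ('a')
  [3] 23/17 → 3 ('aba')
  [4] 17/9 → 2 ('ab')
  [5] 9/0 → 3 ('abc')
  [6] 0/19 → 1 ('a')
  [7] 19/12 → 2 ('ac')
  [8] 12/24 → 0 ('')
  [9] 24/16 → 2 ('ba')
  [10] 16/18 → 2 ('ba')
  [11] 18/15 → 1 ('b')
  [12] 15/21 → 1 ('b')
  [13] 21/10 → 3 ('bca')
  [14] 10/5 → 2 ('bc')
  [15] 5/1 → 4 ('bccc')
  [16] 1/22 → 0 ('')
  [17] 22/8 → 3 ('cab')
  [18] 8/11 → 2 ('ca')
  [19] 11/14 → 1 ('c')
  [20] 14/20 → 2 ('cb')
  [21] 20/4 → 3 ('cbc')
  [22] 4/7 → 1 ('c')
  [23] 7/13 → 2 ('cc')
  [24] 13/3 → 3 ('ccb')
  [25] 3/6 → 2 ('cc')
  [26] 6/2 → 3 ('ccc')

[0, 1, 1, 3, 2, 3, 1, 2, 0, 2, 2, 1, 1, 3, 2, 4, 0, 3, 2, 1, 2, 3, 1, 2, 3, 2, 3]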